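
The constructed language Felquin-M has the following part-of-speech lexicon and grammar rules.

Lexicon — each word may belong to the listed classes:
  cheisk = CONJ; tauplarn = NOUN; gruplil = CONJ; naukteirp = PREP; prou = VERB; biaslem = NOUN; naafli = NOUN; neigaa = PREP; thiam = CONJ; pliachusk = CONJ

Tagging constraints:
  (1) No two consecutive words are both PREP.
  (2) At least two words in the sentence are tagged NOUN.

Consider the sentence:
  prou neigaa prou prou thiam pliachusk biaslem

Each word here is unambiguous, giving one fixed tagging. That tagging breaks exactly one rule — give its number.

2

Fixed tagging: VERB PREP VERB VERB CONJ CONJ NOUN.
Checking each rule: R1 pass, R2 fail.
Only rule 2 fails.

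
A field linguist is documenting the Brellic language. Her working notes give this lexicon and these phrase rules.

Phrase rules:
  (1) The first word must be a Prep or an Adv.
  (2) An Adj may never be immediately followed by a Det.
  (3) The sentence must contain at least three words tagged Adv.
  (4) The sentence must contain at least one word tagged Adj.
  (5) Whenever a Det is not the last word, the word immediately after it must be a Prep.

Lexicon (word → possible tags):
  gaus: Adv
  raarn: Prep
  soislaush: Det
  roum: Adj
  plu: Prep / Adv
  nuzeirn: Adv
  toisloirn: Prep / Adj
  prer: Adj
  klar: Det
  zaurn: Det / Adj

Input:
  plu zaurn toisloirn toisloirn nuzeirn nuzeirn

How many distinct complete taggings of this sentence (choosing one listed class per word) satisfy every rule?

Candidates per position — 1:plu {Prep,Adv}; 2:zaurn {Det,Adj}; 3:toisloirn {Prep,Adj}; 4:toisloirn {Prep,Adj}; 5:nuzeirn {Adv}; 6:nuzeirn {Adv}.
There are 16 candidate sequences in total.
The sequences that satisfy every rule: Adv Det Prep Adj Adv Adv; Adv Adj Prep Prep Adv Adv; Adv Adj Prep Adj Adv Adv; Adv Adj Adj Prep Adv Adv; Adv Adj Adj Adj Adv Adv.
Count = 5.

5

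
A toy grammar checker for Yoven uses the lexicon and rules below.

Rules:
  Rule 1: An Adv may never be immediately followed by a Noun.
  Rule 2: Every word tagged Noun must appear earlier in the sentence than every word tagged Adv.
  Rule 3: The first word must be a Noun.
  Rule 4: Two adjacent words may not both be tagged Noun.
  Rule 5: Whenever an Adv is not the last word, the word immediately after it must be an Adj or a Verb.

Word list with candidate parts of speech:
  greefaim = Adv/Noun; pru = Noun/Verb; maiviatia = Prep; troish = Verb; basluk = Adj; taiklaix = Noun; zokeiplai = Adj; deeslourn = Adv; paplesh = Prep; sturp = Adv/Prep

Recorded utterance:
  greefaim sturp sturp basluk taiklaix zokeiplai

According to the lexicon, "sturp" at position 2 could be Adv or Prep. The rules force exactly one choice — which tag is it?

Candidates per position — 1:greefaim {Adv,Noun}; 2:sturp {Adv,Prep}; 3:sturp {Adv,Prep}; 4:basluk {Adj}; 5:taiklaix {Noun}; 6:zokeiplai {Adj}.
At position 1, choosing Adv makes rule 2 impossible to satisfy; hence Noun.
At position 2, choosing Adv makes rule 2 impossible to satisfy; hence Prep.
At position 3, choosing Adv makes rule 2 impossible to satisfy; hence Prep.
The only consistent sequence is: Noun Prep Prep Adj Noun Adj.
Checking: rule 1 holds; rule 2 holds; rule 3 holds; rule 4 holds; rule 5 holds.

Prep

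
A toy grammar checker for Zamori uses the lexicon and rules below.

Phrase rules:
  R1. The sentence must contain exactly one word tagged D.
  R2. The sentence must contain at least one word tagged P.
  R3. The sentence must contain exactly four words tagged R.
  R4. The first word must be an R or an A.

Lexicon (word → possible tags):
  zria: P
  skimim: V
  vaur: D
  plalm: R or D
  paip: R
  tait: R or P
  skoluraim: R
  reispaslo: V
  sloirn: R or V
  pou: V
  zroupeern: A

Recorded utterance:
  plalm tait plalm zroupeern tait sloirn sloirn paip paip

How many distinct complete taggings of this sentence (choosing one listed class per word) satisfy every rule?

Candidates per position — 1:plalm {R,D}; 2:tait {R,P}; 3:plalm {R,D}; 4:zroupeern {A}; 5:tait {R,P}; 6:sloirn {R,V}; 7:sloirn {R,V}; 8:paip {R}; 9:paip {R}.
There are 64 candidate sequences in total.
The sequences that satisfy every rule: R R D A P V V R R; R P D A R V V R R; R P D A P R V R R; R P D A P V R R R.
Count = 4.

4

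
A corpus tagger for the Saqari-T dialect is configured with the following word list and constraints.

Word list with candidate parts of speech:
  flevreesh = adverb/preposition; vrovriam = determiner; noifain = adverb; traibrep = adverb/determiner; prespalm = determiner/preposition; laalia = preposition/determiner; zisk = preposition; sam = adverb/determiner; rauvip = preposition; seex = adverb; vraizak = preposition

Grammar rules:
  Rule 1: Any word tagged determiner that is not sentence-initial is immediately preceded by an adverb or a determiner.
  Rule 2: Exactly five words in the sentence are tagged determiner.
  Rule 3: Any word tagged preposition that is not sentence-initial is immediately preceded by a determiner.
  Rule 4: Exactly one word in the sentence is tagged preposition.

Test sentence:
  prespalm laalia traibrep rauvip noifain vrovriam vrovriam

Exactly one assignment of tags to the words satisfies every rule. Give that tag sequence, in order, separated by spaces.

Candidates per position — 1:prespalm {determiner,preposition}; 2:laalia {preposition,determiner}; 3:traibrep {adverb,determiner}; 4:rauvip {preposition}; 5:noifain {adverb}; 6:vrovriam {determiner}; 7:vrovriam {determiner}.
Position 1: tagging it preposition would leave rule 2 unsatisfiable, so it must be determiner.
Position 2: tagging it preposition would leave rule 2 unsatisfiable, so it must be determiner.
Position 3: tagging it adverb would leave rule 2 unsatisfiable, so it must be determiner.
That leaves exactly one tagging: determiner determiner determiner preposition adverb determiner determiner.
Checking: rule 1 ok; rule 2 ok; rule 3 ok; rule 4 ok.

determiner determiner determiner preposition adverb determiner determiner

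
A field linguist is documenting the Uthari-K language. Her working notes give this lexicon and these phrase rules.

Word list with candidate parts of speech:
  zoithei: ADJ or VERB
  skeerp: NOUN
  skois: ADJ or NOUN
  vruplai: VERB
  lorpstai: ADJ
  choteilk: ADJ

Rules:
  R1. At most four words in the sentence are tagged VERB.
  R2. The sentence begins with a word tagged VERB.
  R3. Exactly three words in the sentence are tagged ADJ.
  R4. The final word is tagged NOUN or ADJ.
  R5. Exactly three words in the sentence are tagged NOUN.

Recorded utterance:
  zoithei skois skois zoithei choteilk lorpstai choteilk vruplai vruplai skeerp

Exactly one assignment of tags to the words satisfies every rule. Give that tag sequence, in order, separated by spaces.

Candidates per position — 1:zoithei {ADJ,VERB}; 2:skois {ADJ,NOUN}; 3:skois {ADJ,NOUN}; 4:zoithei {ADJ,VERB}; 5:choteilk {ADJ}; 6:lorpstai {ADJ}; 7:choteilk {ADJ}; 8:vruplai {VERB}; 9:vruplai {VERB}; 10:skeerp {NOUN}.
Word 1 cannot be ADJ — rule 2 would then fail for every completion. It is VERB.
Word 2 cannot be ADJ — rule 3 would then fail for every completion. It is NOUN.
Word 3 cannot be ADJ — rule 3 would then fail for every completion. It is NOUN.
Word 4 cannot be ADJ — rule 3 would then fail for every completion. It is VERB.
The only consistent sequence is: VERB NOUN NOUN VERB ADJ ADJ ADJ VERB VERB NOUN.
Verifying each rule — rule 1 ok; rule 2 ok; rule 3 ok; rule 4 ok; rule 5 ok.

VERB NOUN NOUN VERB ADJ ADJ ADJ VERB VERB NOUN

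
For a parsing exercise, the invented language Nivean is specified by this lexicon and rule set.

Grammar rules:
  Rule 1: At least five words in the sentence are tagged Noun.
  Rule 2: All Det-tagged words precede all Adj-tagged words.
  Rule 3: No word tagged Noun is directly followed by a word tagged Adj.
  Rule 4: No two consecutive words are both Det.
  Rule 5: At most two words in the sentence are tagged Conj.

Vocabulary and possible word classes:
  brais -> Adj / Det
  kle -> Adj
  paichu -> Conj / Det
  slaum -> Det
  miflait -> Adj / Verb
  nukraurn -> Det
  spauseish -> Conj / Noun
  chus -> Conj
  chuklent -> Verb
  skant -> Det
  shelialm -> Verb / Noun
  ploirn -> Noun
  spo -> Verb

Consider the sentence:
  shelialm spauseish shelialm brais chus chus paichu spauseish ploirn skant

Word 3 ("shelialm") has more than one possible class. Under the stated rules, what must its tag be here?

Noun

Candidates per position — 1:shelialm {Verb,Noun}; 2:spauseish {Conj,Noun}; 3:shelialm {Verb,Noun}; 4:brais {Adj,Det}; 5:chus {Conj}; 6:chus {Conj}; 7:paichu {Conj,Det}; 8:spauseish {Conj,Noun}; 9:ploirn {Noun}; 10:skant {Det}.
Word 1 cannot be Verb — rule 1 would then fail for every completion. It is Noun.
Word 2 cannot be Conj — rule 1 would then fail for every completion. It is Noun.
Word 3 cannot be Verb — rule 1 would then fail for every completion. It is Noun.
Word 4 cannot be Adj — rule 2 would then fail for every completion. It is Det.
Word 7 cannot be Conj — rule 5 would then fail for every completion. It is Det.
Word 8 cannot be Conj — rule 1 would then fail for every completion. It is Noun.
That leaves exactly one tagging: Noun Noun Noun Det Conj Conj Det Noun Noun Det.
Verifying each rule — rule 1 ok; rule 2 ok; rule 3 ok; rule 4 ok; rule 5 ok.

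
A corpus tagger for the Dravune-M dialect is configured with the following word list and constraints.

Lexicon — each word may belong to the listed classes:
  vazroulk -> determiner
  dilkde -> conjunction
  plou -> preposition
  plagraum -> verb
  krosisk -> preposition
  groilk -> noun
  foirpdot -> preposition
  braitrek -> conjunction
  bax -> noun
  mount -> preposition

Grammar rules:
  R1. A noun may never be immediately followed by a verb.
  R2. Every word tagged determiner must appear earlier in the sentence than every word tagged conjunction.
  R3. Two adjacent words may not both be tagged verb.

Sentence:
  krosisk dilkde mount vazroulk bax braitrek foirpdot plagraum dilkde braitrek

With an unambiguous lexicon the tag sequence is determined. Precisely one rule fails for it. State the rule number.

Fixed tagging: preposition conjunction preposition determiner noun conjunction preposition verb conjunction conjunction.
Applying the rules: R1 pass, R2 fail, R3 pass.
Only rule 2 fails.

2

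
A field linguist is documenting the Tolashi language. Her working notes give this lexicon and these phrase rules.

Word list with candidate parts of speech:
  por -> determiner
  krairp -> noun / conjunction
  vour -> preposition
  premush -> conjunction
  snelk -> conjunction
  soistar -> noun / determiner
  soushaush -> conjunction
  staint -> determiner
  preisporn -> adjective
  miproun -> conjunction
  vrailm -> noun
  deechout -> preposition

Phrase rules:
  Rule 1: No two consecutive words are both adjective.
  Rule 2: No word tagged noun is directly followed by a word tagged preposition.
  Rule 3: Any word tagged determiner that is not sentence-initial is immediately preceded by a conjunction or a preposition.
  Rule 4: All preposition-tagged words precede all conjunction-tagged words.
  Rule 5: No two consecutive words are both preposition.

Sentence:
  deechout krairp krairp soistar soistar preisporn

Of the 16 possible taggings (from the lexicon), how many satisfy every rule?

6

Candidates per position — 1:deechout {preposition}; 2:krairp {noun,conjunction}; 3:krairp {noun,conjunction}; 4:soistar {noun,determiner}; 5:soistar {noun,determiner}; 6:preisporn {adjective}.
There are 16 candidate sequences in total.
Checking each against the rules leaves 6 sequences.
Count = 6.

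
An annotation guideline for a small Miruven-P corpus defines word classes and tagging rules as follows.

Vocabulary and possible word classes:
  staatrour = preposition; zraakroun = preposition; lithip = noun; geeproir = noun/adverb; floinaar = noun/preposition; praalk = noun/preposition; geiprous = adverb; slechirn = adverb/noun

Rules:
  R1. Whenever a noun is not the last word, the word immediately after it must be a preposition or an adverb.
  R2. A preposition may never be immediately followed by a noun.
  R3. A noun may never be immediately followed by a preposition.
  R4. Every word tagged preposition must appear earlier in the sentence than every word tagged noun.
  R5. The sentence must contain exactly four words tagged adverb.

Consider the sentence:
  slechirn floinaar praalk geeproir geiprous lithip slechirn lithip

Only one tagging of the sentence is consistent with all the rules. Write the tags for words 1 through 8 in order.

adverb preposition preposition adverb adverb noun adverb noun

Candidates per position — 1:slechirn {adverb,noun}; 2:floinaar {noun,preposition}; 3:praalk {noun,preposition}; 4:geeproir {noun,adverb}; 5:geiprous {adverb}; 6:lithip {noun}; 7:slechirn {adverb,noun}; 8:lithip {noun}.
At position 1, choosing noun makes rule 5 impossible to satisfy; hence adverb.
At position 4, choosing noun makes rule 5 impossible to satisfy; hence adverb.
At position 7, choosing noun makes rule 1 impossible to satisfy; hence adverb.
The remaining ambiguous positions (2, 3) are resolved jointly — only one combination satisfies every rule.
The unique satisfying tagging is: adverb preposition preposition adverb adverb noun adverb noun.
Checking: rule 1 satisfied; rule 2 satisfied; rule 3 satisfied; rule 4 satisfied; rule 5 satisfied.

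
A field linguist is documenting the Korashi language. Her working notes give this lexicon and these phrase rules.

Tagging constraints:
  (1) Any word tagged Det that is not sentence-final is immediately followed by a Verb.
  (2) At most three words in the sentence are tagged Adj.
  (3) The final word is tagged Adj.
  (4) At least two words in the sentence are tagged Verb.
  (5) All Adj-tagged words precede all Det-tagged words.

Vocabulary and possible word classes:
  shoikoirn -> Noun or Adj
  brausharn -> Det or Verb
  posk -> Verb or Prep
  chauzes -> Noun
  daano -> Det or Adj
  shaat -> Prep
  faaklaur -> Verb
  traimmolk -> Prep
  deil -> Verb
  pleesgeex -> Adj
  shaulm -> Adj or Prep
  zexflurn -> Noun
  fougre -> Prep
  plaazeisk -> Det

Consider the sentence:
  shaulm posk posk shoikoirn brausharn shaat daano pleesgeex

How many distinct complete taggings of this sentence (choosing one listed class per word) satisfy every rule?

9

Candidates per position — 1:shaulm {Adj,Prep}; 2:posk {Verb,Prep}; 3:posk {Verb,Prep}; 4:shoikoirn {Noun,Adj}; 5:brausharn {Det,Verb}; 6:shaat {Prep}; 7:daano {Det,Adj}; 8:pleesgeex {Adj}.
There are 64 candidate sequences in total.
Checking each against the rules leaves 9 sequences.
Count = 9.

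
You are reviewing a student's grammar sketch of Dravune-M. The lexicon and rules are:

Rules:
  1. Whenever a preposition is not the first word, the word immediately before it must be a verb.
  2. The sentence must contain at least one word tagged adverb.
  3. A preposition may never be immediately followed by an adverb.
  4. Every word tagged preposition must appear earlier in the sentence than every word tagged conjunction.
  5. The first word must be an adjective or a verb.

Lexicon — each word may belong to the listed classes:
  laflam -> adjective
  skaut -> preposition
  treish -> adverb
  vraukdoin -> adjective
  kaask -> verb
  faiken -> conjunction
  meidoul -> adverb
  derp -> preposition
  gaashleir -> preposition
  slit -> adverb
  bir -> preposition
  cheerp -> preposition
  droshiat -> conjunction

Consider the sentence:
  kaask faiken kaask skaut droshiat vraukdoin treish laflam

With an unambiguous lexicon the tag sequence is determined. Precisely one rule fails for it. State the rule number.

Fixed tagging: verb conjunction verb preposition conjunction adjective adverb adjective.
Applying the rules: R1 pass, R2 pass, R3 pass, R4 fail, R5 pass.
Only rule 4 fails.

4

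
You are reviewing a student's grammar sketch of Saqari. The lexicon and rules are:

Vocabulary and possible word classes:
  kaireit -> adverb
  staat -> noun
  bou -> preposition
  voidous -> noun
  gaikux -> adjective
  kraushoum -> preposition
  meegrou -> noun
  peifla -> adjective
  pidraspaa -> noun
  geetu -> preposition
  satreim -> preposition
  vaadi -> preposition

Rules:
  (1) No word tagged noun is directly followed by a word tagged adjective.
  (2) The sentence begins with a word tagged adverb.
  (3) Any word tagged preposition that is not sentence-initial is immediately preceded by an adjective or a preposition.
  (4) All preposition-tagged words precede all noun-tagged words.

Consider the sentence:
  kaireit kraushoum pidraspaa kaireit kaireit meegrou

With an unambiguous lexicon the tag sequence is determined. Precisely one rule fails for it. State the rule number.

3

Fixed tagging: adverb preposition noun adverb adverb noun.
Checking each rule: R1 ✓, R2 ✓, R3 ✗, R4 ✓.
Only rule 3 fails.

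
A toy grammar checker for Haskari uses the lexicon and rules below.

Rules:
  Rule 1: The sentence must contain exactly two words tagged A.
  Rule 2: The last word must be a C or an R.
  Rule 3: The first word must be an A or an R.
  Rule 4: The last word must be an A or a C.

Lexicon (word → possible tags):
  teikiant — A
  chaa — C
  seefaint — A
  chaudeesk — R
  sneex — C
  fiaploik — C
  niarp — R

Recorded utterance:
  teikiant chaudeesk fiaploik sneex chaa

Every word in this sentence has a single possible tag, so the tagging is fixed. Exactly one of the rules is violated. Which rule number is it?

1

Fixed tagging: A R C C C.
Checking each rule: R1 ✗, R2 ✓, R3 ✓, R4 ✓.
Only rule 1 fails.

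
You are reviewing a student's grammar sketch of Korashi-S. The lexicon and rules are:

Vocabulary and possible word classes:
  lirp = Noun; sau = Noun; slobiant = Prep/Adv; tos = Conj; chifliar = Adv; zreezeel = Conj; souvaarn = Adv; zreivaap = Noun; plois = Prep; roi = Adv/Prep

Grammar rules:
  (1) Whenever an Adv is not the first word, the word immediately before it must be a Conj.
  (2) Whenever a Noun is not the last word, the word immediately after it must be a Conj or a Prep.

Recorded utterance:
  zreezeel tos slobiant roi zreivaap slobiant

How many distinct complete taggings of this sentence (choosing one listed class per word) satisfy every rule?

Candidates per position — 1:zreezeel {Conj}; 2:tos {Conj}; 3:slobiant {Prep,Adv}; 4:roi {Adv,Prep}; 5:zreivaap {Noun}; 6:slobiant {Prep,Adv}.
There are 8 candidate sequences in total.
The sequences that satisfy every rule: Conj Conj Prep Prep Noun Prep; Conj Conj Adv Prep Noun Prep.
Count = 2.

2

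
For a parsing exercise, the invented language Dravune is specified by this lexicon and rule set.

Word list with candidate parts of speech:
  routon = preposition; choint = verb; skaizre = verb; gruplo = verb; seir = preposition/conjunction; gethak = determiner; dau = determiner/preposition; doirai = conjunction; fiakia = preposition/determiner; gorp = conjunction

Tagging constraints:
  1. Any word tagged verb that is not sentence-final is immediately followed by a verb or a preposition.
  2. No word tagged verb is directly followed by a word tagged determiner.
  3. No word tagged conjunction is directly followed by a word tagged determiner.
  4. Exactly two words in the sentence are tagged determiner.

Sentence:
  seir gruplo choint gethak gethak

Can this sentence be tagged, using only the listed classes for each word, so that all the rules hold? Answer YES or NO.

NO

Candidates per position — 1:seir {preposition,conjunction}; 2:gruplo {verb}; 3:choint {verb}; 4:gethak {determiner}; 5:gethak {determiner}.
Rule 1 cannot be satisfied by any choice of tags from the lexicon.
So there is no consistent tagging.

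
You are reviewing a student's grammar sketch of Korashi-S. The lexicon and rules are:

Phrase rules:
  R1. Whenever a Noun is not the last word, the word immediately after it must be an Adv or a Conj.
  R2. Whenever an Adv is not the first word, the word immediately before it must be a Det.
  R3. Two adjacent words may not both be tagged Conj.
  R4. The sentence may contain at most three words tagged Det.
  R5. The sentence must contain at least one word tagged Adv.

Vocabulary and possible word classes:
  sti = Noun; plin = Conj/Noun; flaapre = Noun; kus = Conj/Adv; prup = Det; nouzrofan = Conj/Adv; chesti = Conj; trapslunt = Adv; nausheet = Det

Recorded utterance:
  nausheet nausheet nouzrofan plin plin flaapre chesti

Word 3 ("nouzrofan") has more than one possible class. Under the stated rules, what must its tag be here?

Adv

Candidates per position — 1:nausheet {Det}; 2:nausheet {Det}; 3:nouzrofan {Conj,Adv}; 4:plin {Conj,Noun}; 5:plin {Conj,Noun}; 6:flaapre {Noun}; 7:chesti {Conj}.
Position 3: tagging it Conj would leave rule 5 unsatisfiable, so it must be Adv.
Position 5: tagging it Noun would leave rule 1 unsatisfiable, so it must be Conj.
Position 4: tagging it Conj would leave rule 3 unsatisfiable, so it must be Noun.
That leaves exactly one tagging: Det Det Adv Noun Conj Noun Conj.
Checking: rule 1 ok; rule 2 ok; rule 3 ok; rule 4 ok; rule 5 ok.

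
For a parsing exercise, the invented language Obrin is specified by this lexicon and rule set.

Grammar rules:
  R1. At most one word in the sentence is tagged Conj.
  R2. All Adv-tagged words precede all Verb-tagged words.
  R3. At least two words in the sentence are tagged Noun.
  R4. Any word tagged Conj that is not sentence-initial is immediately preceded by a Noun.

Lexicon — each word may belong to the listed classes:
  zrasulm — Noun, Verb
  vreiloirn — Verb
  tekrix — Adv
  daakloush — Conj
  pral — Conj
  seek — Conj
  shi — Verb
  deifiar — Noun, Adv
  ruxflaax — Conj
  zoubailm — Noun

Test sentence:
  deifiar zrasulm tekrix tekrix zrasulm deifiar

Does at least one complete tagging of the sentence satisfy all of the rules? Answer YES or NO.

Candidates per position — 1:deifiar {Noun,Adv}; 2:zrasulm {Noun,Verb}; 3:tekrix {Adv}; 4:tekrix {Adv}; 5:zrasulm {Noun,Verb}; 6:deifiar {Noun,Adv}.
One satisfying assignment: Adv Noun Adv Adv Noun Adv.
Rule-by-rule: rule 1 satisfied; rule 2 satisfied; rule 3 satisfied; rule 4 satisfied.

YES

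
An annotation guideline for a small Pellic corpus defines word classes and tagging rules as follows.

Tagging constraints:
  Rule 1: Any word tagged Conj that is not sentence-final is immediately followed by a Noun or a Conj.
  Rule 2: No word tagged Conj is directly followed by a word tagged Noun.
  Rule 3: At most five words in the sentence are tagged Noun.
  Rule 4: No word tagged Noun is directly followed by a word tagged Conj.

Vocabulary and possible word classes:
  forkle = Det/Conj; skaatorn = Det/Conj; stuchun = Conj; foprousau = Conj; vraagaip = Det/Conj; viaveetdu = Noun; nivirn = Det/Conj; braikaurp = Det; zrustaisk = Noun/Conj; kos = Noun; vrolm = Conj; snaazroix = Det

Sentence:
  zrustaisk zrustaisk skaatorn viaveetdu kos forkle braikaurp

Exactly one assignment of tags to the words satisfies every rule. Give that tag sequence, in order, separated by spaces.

Candidates per position — 1:zrustaisk {Noun,Conj}; 2:zrustaisk {Noun,Conj}; 3:skaatorn {Det,Conj}; 4:viaveetdu {Noun}; 5:kos {Noun}; 6:forkle {Det,Conj}; 7:braikaurp {Det}.
Position 3: tagging it Conj would leave rule 2 unsatisfiable, so it must be Det.
Position 6: tagging it Conj would leave rule 1 unsatisfiable, so it must be Det.
Position 2: tagging it Conj would leave rule 1 unsatisfiable, so it must be Noun.
Position 1: tagging it Conj would leave rule 2 unsatisfiable, so it must be Noun.
So the tagging must be: Noun Noun Det Noun Noun Det Det.
Rule-by-rule: rule 1 ✓; rule 2 ✓; rule 3 ✓; rule 4 ✓.

Noun Noun Det Noun Noun Det Det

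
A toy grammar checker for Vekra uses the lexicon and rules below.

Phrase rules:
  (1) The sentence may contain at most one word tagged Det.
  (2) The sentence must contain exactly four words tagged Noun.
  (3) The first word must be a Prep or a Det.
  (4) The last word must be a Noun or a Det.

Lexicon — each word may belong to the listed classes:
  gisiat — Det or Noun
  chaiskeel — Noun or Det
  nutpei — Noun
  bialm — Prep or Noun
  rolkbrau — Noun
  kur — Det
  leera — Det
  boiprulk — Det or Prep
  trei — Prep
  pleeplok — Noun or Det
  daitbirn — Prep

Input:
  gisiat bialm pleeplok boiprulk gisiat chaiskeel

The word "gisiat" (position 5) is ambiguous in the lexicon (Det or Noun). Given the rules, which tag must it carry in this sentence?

Candidates per position — 1:gisiat {Det,Noun}; 2:bialm {Prep,Noun}; 3:pleeplok {Noun,Det}; 4:boiprulk {Det,Prep}; 5:gisiat {Det,Noun}; 6:chaiskeel {Noun,Det}.
If word 1 were Noun, no tagging could satisfy rule 3; so word 1 is Det.
If word 2 were Prep, no tagging could satisfy rule 2; so word 2 is Noun.
If word 3 were Det, no tagging could satisfy rule 1; so word 3 is Noun.
If word 4 were Det, no tagging could satisfy rule 1; so word 4 is Prep.
If word 5 were Det, no tagging could satisfy rule 1; so word 5 is Noun.
If word 6 were Det, no tagging could satisfy rule 1; so word 6 is Noun.
So the tagging must be: Det Noun Noun Prep Noun Noun.
Check: rule 1 holds; rule 2 holds; rule 3 holds; rule 4 holds.

Noun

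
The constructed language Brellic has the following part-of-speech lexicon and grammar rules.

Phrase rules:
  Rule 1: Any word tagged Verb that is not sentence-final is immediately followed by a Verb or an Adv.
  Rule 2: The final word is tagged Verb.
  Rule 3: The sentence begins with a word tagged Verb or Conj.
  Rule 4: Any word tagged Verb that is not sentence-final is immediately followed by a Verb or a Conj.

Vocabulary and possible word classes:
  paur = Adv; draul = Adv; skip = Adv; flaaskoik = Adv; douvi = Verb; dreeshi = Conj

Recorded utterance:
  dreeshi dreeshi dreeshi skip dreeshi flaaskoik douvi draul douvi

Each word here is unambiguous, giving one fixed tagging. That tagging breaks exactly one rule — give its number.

4

Fixed tagging: Conj Conj Conj Adv Conj Adv Verb Adv Verb.
Rule check: R1 pass, R2 pass, R3 pass, R4 fail.
Only rule 4 fails.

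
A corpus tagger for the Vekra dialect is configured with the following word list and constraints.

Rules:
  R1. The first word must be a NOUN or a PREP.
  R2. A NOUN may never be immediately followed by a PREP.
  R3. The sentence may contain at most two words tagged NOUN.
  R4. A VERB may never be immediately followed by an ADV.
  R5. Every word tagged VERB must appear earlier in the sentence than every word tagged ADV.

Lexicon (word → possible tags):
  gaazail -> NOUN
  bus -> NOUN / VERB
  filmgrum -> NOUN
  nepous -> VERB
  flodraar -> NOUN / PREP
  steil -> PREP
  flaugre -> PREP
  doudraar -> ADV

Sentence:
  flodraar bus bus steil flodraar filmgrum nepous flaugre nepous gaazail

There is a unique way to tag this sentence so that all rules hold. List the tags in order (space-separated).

Candidates per position — 1:flodraar {NOUN,PREP}; 2:bus {NOUN,VERB}; 3:bus {NOUN,VERB}; 4:steil {PREP}; 5:flodraar {NOUN,PREP}; 6:filmgrum {NOUN}; 7:nepous {VERB}; 8:flaugre {PREP}; 9:nepous {VERB}; 10:gaazail {NOUN}.
At position 1, choosing NOUN makes rule 3 impossible to satisfy; hence PREP.
At position 2, choosing NOUN makes rule 3 impossible to satisfy; hence VERB.
At position 3, choosing NOUN makes rule 2 impossible to satisfy; hence VERB.
At position 5, choosing NOUN makes rule 3 impossible to satisfy; hence PREP.
The unique satisfying tagging is: PREP VERB VERB PREP PREP NOUN VERB PREP VERB NOUN.
Verifying each rule — rule 1 ✓; rule 2 ✓; rule 3 ✓; rule 4 ✓; rule 5 ✓.

PREP VERB VERB PREP PREP NOUN VERB PREP VERB NOUN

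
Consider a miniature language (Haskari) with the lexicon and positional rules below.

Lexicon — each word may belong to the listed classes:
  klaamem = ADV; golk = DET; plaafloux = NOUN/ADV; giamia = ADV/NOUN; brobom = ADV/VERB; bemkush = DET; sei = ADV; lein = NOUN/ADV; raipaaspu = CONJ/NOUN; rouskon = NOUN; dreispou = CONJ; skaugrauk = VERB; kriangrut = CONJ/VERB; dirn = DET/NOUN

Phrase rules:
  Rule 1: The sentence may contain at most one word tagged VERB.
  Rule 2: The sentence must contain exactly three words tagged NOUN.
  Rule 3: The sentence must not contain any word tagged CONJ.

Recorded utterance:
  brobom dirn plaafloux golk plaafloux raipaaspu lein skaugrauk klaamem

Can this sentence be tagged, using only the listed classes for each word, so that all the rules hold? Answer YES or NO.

YES

Candidates per position — 1:brobom {ADV,VERB}; 2:dirn {DET,NOUN}; 3:plaafloux {NOUN,ADV}; 4:golk {DET}; 5:plaafloux {NOUN,ADV}; 6:raipaaspu {CONJ,NOUN}; 7:lein {NOUN,ADV}; 8:skaugrauk {VERB}; 9:klaamem {ADV}.
One satisfying assignment: ADV NOUN NOUN DET ADV NOUN ADV VERB ADV.
Check: rule 1 satisfied; rule 2 satisfied; rule 3 satisfied.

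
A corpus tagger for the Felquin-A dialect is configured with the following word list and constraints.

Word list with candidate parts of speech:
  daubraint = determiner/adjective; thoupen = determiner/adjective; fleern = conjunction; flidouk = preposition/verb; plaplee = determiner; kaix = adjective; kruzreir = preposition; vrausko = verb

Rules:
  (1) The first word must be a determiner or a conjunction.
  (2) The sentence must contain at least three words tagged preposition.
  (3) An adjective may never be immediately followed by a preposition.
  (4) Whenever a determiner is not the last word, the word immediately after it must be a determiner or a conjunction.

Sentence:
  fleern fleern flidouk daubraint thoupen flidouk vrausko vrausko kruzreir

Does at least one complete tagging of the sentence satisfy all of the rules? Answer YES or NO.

NO

Candidates per position — 1:fleern {conjunction}; 2:fleern {conjunction}; 3:flidouk {preposition,verb}; 4:daubraint {determiner,adjective}; 5:thoupen {determiner,adjective}; 6:flidouk {preposition,verb}; 7:vrausko {verb}; 8:vrausko {verb}; 9:kruzreir {preposition}.
Every candidate sequence violates at least one rule; no consistent tagging exists.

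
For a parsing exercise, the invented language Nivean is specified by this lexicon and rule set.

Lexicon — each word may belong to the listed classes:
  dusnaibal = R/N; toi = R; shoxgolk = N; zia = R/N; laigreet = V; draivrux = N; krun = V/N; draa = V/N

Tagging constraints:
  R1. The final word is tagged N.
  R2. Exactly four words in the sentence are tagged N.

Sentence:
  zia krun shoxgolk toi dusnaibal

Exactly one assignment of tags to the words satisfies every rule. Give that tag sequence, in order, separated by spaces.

N N N R N

Candidates per position — 1:zia {R,N}; 2:krun {V,N}; 3:shoxgolk {N}; 4:toi {R}; 5:dusnaibal {R,N}.
If word 1 were R, no tagging could satisfy rule 2; so word 1 is N.
If word 2 were V, no tagging could satisfy rule 2; so word 2 is N.
If word 5 were R, no tagging could satisfy rule 1; so word 5 is N.
That leaves exactly one tagging: N N N R N.
Checking: rule 1 satisfied; rule 2 satisfied.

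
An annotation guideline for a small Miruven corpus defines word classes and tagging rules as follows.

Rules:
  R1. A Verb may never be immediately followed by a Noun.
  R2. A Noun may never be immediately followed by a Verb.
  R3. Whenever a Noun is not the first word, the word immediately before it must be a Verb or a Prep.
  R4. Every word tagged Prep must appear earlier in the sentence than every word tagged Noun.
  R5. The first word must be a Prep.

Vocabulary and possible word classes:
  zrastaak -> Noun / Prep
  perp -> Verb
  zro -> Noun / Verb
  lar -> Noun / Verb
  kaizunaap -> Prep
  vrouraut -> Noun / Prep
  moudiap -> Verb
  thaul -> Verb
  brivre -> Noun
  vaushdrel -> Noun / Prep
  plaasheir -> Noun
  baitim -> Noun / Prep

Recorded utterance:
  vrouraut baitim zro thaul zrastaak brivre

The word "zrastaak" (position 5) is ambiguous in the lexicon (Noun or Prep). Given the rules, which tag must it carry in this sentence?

Candidates per position — 1:vrouraut {Noun,Prep}; 2:baitim {Noun,Prep}; 3:zro {Noun,Verb}; 4:thaul {Verb}; 5:zrastaak {Noun,Prep}; 6:brivre {Noun}.
At position 1, choosing Noun makes rule 5 impossible to satisfy; hence Prep.
At position 2, choosing Noun makes rule 2 impossible to satisfy; hence Prep.
At position 3, choosing Noun makes rule 2 impossible to satisfy; hence Verb.
At position 5, choosing Noun makes rule 1 impossible to satisfy; hence Prep.
So the tagging must be: Prep Prep Verb Verb Prep Noun.
Verifying each rule — rule 1 holds; rule 2 holds; rule 3 holds; rule 4 holds; rule 5 holds.

Prep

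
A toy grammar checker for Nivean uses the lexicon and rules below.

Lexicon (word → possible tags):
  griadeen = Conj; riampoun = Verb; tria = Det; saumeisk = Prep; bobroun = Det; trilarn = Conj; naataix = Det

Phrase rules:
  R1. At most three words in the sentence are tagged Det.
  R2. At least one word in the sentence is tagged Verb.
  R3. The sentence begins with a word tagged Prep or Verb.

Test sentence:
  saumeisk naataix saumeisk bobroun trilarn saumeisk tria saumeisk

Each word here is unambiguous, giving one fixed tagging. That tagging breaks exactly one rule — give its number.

Fixed tagging: Prep Det Prep Det Conj Prep Det Prep.
Rule check: R1 ok, R2 fails, R3 ok.
Only rule 2 fails.

2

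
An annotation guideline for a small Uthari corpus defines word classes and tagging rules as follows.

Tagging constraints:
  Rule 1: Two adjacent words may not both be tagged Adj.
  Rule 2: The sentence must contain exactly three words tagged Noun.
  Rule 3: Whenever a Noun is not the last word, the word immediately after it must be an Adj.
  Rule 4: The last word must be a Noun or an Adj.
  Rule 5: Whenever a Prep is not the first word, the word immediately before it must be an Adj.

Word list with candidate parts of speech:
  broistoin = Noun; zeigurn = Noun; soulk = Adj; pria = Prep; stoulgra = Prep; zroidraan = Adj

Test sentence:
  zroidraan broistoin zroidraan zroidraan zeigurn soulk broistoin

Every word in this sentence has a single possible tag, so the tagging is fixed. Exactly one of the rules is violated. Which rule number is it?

Fixed tagging: Adj Noun Adj Adj Noun Adj Noun.
Rule check: R1 ✗, R2 ✓, R3 ✓, R4 ✓, R5 ✓.
Only rule 1 fails.

1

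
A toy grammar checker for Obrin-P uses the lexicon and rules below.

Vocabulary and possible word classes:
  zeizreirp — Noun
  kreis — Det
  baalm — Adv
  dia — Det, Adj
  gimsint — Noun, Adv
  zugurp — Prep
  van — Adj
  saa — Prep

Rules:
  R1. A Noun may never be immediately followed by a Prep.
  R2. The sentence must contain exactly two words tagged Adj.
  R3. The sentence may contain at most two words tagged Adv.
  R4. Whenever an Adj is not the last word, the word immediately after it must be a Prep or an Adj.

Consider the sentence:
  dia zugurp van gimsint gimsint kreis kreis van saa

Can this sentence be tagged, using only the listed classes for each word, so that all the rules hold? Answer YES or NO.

NO

Candidates per position — 1:dia {Det,Adj}; 2:zugurp {Prep}; 3:van {Adj}; 4:gimsint {Noun,Adv}; 5:gimsint {Noun,Adv}; 6:kreis {Det}; 7:kreis {Det}; 8:van {Adj}; 9:saa {Prep}.
Rule 4 cannot be satisfied by any choice of tags from the lexicon.
So there is no consistent tagging.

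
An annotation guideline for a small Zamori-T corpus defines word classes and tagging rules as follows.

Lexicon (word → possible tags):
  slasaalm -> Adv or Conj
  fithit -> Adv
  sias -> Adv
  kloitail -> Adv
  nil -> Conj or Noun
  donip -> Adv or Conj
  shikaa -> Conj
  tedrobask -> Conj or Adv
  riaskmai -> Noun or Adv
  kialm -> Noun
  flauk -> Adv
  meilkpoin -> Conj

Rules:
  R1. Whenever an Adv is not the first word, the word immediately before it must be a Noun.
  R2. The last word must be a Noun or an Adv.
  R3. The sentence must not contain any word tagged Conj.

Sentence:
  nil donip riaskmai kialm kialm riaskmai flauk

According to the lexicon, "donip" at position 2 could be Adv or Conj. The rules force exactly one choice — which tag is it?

Candidates per position — 1:nil {Conj,Noun}; 2:donip {Adv,Conj}; 3:riaskmai {Noun,Adv}; 4:kialm {Noun}; 5:kialm {Noun}; 6:riaskmai {Noun,Adv}; 7:flauk {Adv}.
Word 1 cannot be Conj — rule 3 would then fail for every completion. It is Noun.
Word 2 cannot be Conj — rule 3 would then fail for every completion. It is Adv.
Word 3 cannot be Adv — rule 1 would then fail for every completion. It is Noun.
Word 6 cannot be Adv — rule 1 would then fail for every completion. It is Noun.
The only consistent sequence is: Noun Adv Noun Noun Noun Noun Adv.
Rule-by-rule: rule 1 ok; rule 2 ok; rule 3 ok.

Adv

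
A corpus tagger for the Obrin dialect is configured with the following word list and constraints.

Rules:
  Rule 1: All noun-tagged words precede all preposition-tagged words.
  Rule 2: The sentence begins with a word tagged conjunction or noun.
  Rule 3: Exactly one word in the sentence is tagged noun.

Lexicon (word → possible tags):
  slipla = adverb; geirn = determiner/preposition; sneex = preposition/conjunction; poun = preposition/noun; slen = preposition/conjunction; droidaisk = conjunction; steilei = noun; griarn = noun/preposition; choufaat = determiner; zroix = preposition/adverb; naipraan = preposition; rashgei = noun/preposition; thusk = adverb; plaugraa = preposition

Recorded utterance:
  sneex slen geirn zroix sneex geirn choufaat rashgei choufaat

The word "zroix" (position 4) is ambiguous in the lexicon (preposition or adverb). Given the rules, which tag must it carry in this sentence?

Candidates per position — 1:sneex {preposition,conjunction}; 2:slen {preposition,conjunction}; 3:geirn {determiner,preposition}; 4:zroix {preposition,adverb}; 5:sneex {preposition,conjunction}; 6:geirn {determiner,preposition}; 7:choufaat {determiner}; 8:rashgei {noun,preposition}; 9:choufaat {determiner}.
Position 1: preposition is ruled out by rule 2; that leaves conjunction.
Position 8: preposition is ruled out by rule 3; that leaves noun.
Position 2: preposition is ruled out by rule 1; that leaves conjunction.
Position 3: preposition is ruled out by rule 1; that leaves determiner.
Position 4: preposition is ruled out by rule 1; that leaves adverb.
Position 5: preposition is ruled out by rule 1; that leaves conjunction.
Position 6: preposition is ruled out by rule 1; that leaves determiner.
So the tagging must be: conjunction conjunction determiner adverb conjunction determiner determiner noun determiner.
Check: rule 1 ✓; rule 2 ✓; rule 3 ✓.

adverb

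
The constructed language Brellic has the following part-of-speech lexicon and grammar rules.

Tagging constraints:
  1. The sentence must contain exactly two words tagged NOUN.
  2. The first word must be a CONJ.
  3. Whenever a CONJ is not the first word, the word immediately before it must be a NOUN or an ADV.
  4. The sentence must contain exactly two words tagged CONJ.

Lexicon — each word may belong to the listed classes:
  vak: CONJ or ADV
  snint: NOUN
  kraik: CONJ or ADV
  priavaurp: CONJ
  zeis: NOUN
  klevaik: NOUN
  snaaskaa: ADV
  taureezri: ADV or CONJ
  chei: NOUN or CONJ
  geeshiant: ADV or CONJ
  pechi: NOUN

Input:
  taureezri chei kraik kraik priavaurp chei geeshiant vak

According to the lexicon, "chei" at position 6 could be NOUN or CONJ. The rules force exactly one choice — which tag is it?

Candidates per position — 1:taureezri {ADV,CONJ}; 2:chei {NOUN,CONJ}; 3:kraik {CONJ,ADV}; 4:kraik {CONJ,ADV}; 5:priavaurp {CONJ}; 6:chei {NOUN,CONJ}; 7:geeshiant {ADV,CONJ}; 8:vak {CONJ,ADV}.
Position 1: ADV is ruled out by rule 2; that leaves CONJ.
Position 2: CONJ is ruled out by rule 1; that leaves NOUN.
Position 3: CONJ is ruled out by rule 4; that leaves ADV.
Position 4: CONJ is ruled out by rule 3; that leaves ADV.
Position 6: CONJ is ruled out by rule 1; that leaves NOUN.
Position 7: CONJ is ruled out by rule 4; that leaves ADV.
Position 8: CONJ is ruled out by rule 4; that leaves ADV.
That leaves exactly one tagging: CONJ NOUN ADV ADV CONJ NOUN ADV ADV.
Rule-by-rule: rule 1 satisfied; rule 2 satisfied; rule 3 satisfied; rule 4 satisfied.

NOUN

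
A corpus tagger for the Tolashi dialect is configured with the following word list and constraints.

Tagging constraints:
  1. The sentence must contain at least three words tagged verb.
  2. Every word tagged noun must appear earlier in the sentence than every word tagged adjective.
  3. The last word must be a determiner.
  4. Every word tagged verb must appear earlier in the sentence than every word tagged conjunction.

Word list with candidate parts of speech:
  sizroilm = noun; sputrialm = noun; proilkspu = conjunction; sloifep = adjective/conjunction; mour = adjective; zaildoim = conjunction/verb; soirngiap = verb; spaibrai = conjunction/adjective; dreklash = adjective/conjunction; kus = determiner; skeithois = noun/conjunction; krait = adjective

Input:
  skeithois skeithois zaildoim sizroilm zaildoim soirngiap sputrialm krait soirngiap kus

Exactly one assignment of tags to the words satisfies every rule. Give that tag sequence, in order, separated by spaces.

noun noun verb noun verb verb noun adjective verb determiner

Candidates per position — 1:skeithois {noun,conjunction}; 2:skeithois {noun,conjunction}; 3:zaildoim {conjunction,verb}; 4:sizroilm {noun}; 5:zaildoim {conjunction,verb}; 6:soirngiap {verb}; 7:sputrialm {noun}; 8:krait {adjective}; 9:soirngiap {verb}; 10:kus {determiner}.
If word 1 were conjunction, no tagging could satisfy rule 4; so word 1 is noun.
If word 2 were conjunction, no tagging could satisfy rule 4; so word 2 is noun.
If word 3 were conjunction, no tagging could satisfy rule 4; so word 3 is verb.
If word 5 were conjunction, no tagging could satisfy rule 4; so word 5 is verb.
So the tagging must be: noun noun verb noun verb verb noun adjective verb determiner.
Checking: rule 1 ✓; rule 2 ✓; rule 3 ✓; rule 4 ✓.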